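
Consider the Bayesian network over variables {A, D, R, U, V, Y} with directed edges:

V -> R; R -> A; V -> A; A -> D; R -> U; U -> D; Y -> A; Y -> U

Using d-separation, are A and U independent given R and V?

4 paths connect A and U; each must be blocked for d-separation to hold:
Path 1: A ← Y → U
  Y is a fork and Y is not conditioned on — no node blocks this path, so it is active.
Path 2: A ← V → R → U
  V is a fork here and V is conditioned on, so the path is blocked at V.
Path 3: A → D ← U
  D is a collider here and neither D nor any of its descendants is conditioned on, so the collider stays closed — the path is blocked at D.
Path 4: A ← R → U
  R is a fork here and R is conditioned on, so the path is blocked at R.
At least one path is unblocked, so d-separation fails.

No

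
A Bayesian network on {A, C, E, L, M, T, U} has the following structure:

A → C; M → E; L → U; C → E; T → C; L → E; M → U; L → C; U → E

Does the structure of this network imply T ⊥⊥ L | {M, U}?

Yes — T and L are d-separated given {M, U}.

We examine all 4 paths between T and L:
Path 1: T → C → E ← M → U ← L
  E is a collider here and neither E nor any of its descendants is conditioned on, so the collider stays closed — the path is blocked at E.
Path 2: T → C → E ← L
  E is a collider here and neither E nor any of its descendants is conditioned on, so the collider stays closed — the path is blocked at E.
Path 3: T → C → E ← U ← L
  E is a collider here and neither E nor any of its descendants is conditioned on, so the collider stays closed — the path is blocked at E.
Path 4: T → C ← L
  C is a collider here and neither C nor any of its descendants is conditioned on, so the collider stays closed — the path is blocked at C.
Since every path is blocked, d-separation holds.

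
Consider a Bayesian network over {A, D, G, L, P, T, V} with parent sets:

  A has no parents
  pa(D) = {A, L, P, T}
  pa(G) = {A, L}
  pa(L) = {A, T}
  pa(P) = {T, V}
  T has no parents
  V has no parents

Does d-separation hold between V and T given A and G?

Yes

There are 5 undirected paths between V and T; checking each against the conditioning set {A, G}:
Path 1: V → P → D ← L ← T
  D is a collider here and neither D nor any of its descendants is conditioned on, so the collider stays closed — the path is blocked at D.
Path 2: V → P → D ← A → L ← T
  D is a collider here and neither D nor any of its descendants is conditioned on, so the collider stays closed — the path is blocked at D.
Path 3: V → P → D ← A → G ← L ← T
  D is a collider here and neither D nor any of its descendants is conditioned on, so the collider stays closed — the path is blocked at D.
Path 4: V → P → D ← T
  D is a collider here and neither D nor any of its descendants is conditioned on, so the collider stays closed — the path is blocked at D.
Path 5: V → P ← T
  P is a collider here and neither P nor any of its descendants is conditioned on, so the collider stays closed — the path is blocked at P.
Since every path is blocked, d-separation holds.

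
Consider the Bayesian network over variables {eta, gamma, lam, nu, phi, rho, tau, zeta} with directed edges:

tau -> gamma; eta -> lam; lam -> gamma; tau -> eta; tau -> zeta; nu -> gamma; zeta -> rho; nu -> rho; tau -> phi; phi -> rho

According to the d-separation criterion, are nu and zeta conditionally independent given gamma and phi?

Enumerating the 6 paths from nu to zeta and testing each for blocking by {gamma, phi}:
Path 1: nu → gamma ← tau → phi → rho ← zeta
  phi is a chain here and phi is conditioned on, so the path is blocked at phi.
Path 2: nu → gamma ← tau → zeta
  gamma is a collider and gamma is conditioned on, which opens it; tau is a fork and tau is not conditioned on — no node blocks this path, so it is active.
Path 3: nu → gamma ← lam ← eta ← tau → phi → rho ← zeta
  phi is a chain here and phi is conditioned on, so the path is blocked at phi.
Path 4: nu → gamma ← lam ← eta ← tau → zeta
  gamma is a collider and gamma is conditioned on, which opens it; lam is a chain and lam is not conditioned on; eta is a chain and eta is not conditioned on; tau is a fork and tau is not conditioned on — no node blocks this path, so it is active.
Path 5: nu → rho ← phi ← tau → zeta
  rho is a collider here and neither rho nor any of its descendants is conditioned on, so the collider stays closed — the path is blocked at rho.
Path 6: nu → rho ← zeta
  rho is a collider here and neither rho nor any of its descendants is conditioned on, so the collider stays closed — the path is blocked at rho.
Because an active path exists, nu and zeta are not d-separated.

No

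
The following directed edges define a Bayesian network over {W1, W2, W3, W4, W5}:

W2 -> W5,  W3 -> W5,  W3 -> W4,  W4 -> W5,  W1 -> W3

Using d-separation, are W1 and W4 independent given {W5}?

No

We examine all 2 paths between W1 and W4:
  1. W1 → W3 → W4 — W3:chain[open] ⇒ active
  2. W1 → W3 → W5 ← W4 — W3:chain[open]; W5:collider[open] ⇒ active
Because an active path exists, W1 and W4 are not d-separated.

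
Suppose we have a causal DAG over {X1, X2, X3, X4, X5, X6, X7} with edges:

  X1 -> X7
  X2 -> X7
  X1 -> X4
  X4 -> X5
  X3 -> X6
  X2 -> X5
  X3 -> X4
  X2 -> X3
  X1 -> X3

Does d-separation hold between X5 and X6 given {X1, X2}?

No

6 paths connect X5 and X6; each must be blocked for d-separation to hold:
  1. X5 ← X4 ← X3 → X6 — X4:chain[open]; X3:fork[open] ⇒ active
  2. X5 ← X4 ← X1 → X7 ← X2 → X3 → X6 — X4:chain[open]; X1:fork[blocks]; X7:collider[blocks]; X2:fork[blocks]; X3:chain[open] ⇒ blocked
  3. X5 ← X4 ← X1 → X3 → X6 — X4:chain[open]; X1:fork[blocks]; X3:chain[open] ⇒ blocked
  4. X5 ← X2 → X7 ← X1 → X4 ← X3 → X6 — X2:fork[blocks]; X7:collider[blocks]; X1:fork[blocks]; X4:collider[blocks]; X3:fork[open] ⇒ blocked
  5. X5 ← X2 → X7 ← X1 → X3 → X6 — X2:fork[blocks]; X7:collider[blocks]; X1:fork[blocks]; X3:chain[open] ⇒ blocked
  6. X5 ← X2 → X3 → X6 — X2:fork[blocks]; X3:chain[open] ⇒ blocked
Because an active path exists, X5 and X6 are not d-separated.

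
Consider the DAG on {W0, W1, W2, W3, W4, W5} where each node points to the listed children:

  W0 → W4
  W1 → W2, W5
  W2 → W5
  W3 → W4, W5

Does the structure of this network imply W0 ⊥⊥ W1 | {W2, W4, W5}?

No — W0 and W1 are not d-separated given {W2, W4, W5}.

Enumerating the 2 paths from W0 to W1 and testing each for blocking by {W2, W4, W5}:
Path 1: W0 → W4 ← W3 → W5 ← W2 ← W1
  W2 is a chain here and W2 is conditioned on, so the path is blocked at W2.
Path 2: W0 → W4 ← W3 → W5 ← W1
  W4 is a collider and W4 is conditioned on, which opens it; W3 is a fork and W3 is not conditioned on; W5 is a collider and W5 is conditioned on, which opens it — no node blocks this path, so it is active.
Because an active path exists, W0 and W1 are not d-separated.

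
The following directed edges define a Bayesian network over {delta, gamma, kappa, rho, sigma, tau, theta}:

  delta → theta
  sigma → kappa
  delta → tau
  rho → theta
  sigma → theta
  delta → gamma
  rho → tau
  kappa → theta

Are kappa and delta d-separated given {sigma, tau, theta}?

4 paths connect kappa and delta; each must be blocked for d-separation to hold:
  1. kappa → theta ← rho → tau ← delta — theta:collider[open]; rho:fork[open]; tau:collider[open] ⇒ active
  2. kappa → theta ← delta — theta:collider[open] ⇒ active
  3. kappa ← sigma → theta ← rho → tau ← delta — sigma:fork[blocks]; theta:collider[open]; rho:fork[open]; tau:collider[open] ⇒ blocked
  4. kappa ← sigma → theta ← delta — sigma:fork[blocks]; theta:collider[open] ⇒ blocked
Since the path kappa → theta ← rho → tau ← delta is active, kappa and delta are not d-separated given {sigma, tau, theta}.

No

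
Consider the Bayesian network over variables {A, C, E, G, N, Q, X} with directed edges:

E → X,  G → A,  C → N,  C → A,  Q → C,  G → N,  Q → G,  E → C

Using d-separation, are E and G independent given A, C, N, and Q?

Yes — E and G are d-separated given {A, C, N, Q}.

3 paths connect E and G; each must be blocked for d-separation to hold:
Path 1: E → C ← Q → G
  Q is a fork here and Q is conditioned on, so the path is blocked at Q.
Path 2: E → C → N ← G
  C is a chain here and C is conditioned on, so the path is blocked at C.
Path 3: E → C → A ← G
  C is a chain here and C is conditioned on, so the path is blocked at C.
Since every path is blocked, d-separation holds.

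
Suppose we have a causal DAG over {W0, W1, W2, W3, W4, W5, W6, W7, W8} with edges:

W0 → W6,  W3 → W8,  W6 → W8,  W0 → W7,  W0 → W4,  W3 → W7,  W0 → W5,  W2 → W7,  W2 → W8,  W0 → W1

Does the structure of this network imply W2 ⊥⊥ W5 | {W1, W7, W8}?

4 paths connect W2 and W5; each must be blocked for d-separation to hold:
  1. W2 → W7 ← W0 → W5 — W7:collider[open]; W0:fork[open] ⇒ active
  2. W2 → W7 ← W3 → W8 ← W6 ← W0 → W5 — W7:collider[open]; W3:fork[open]; W8:collider[open]; W6:chain[open]; W0:fork[open] ⇒ active
  3. W2 → W8 ← W6 ← W0 → W5 — W8:collider[open]; W6:chain[open]; W0:fork[open] ⇒ active
  4. W2 → W8 ← W3 → W7 ← W0 → W5 — W8:collider[open]; W3:fork[open]; W7:collider[open]; W0:fork[open] ⇒ active
At least one path is unblocked, so d-separation fails.

No — W2 and W5 are not d-separated given {W1, W7, W8}.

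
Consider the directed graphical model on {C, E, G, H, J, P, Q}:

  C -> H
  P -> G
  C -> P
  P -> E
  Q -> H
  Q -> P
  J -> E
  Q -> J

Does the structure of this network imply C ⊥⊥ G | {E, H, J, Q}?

3 paths connect C and G; each must be blocked for d-separation to hold:
Path 1: C → H ← Q → P → G
  Q is a fork here and Q is conditioned on, so the path is blocked at Q.
Path 2: C → H ← Q → J → E ← P → G
  Q is a fork here and Q is conditioned on, so the path is blocked at Q.
Path 3: C → P → G
  P is a chain and P is not conditioned on — no node blocks this path, so it is active.
At least one path is unblocked, so d-separation fails.

No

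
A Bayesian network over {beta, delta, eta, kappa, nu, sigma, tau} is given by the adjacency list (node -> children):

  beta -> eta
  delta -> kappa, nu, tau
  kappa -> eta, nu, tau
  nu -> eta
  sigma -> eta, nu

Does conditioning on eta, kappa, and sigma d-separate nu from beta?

No

5 paths connect nu and beta; each must be blocked for d-separation to hold:
Path 1: nu ← kappa → eta ← beta
  kappa is a fork here and kappa is conditioned on, so the path is blocked at kappa.
Path 2: nu ← sigma → eta ← beta
  sigma is a fork here and sigma is conditioned on, so the path is blocked at sigma.
Path 3: nu → eta ← beta
  eta is a collider and eta is conditioned on, which opens it — no node blocks this path, so it is active.
Path 4: nu ← delta → tau ← kappa → eta ← beta
  tau is a collider here and neither tau nor any of its descendants is conditioned on, so the collider stays closed — the path is blocked at tau.
Path 5: nu ← delta → kappa → eta ← beta
  kappa is a chain here and kappa is conditioned on, so the path is blocked at kappa.
At least one path is unblocked, so d-separation fails.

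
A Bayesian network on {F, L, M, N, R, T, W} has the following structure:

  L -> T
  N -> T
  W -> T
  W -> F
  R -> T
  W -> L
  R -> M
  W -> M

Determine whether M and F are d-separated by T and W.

Yes

There are 3 undirected paths between M and F; checking each against the conditioning set {T, W}:
  1. M ← W → F — W:fork[blocks] ⇒ blocked
  2. M ← R → T ← L ← W → F — R:fork[open]; T:collider[open]; L:chain[open]; W:fork[blocks] ⇒ blocked
  3. M ← R → T ← W → F — R:fork[open]; T:collider[open]; W:fork[blocks] ⇒ blocked
Since every path is blocked, d-separation holds.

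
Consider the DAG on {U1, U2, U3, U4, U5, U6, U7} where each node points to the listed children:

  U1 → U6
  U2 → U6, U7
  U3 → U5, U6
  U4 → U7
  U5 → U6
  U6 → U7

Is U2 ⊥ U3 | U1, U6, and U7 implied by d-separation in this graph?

There are 4 undirected paths between U2 and U3; checking each against the conditioning set {U1, U6, U7}:
Path 1: U2 → U7 ← U6 ← U5 ← U3
  U6 is a chain here and U6 is conditioned on, so the path is blocked at U6.
Path 2: U2 → U7 ← U6 ← U3
  U6 is a chain here and U6 is conditioned on, so the path is blocked at U6.
Path 3: U2 → U6 ← U5 ← U3
  U6 is a collider and U6 is conditioned on, which opens it; U5 is a chain and U5 is not conditioned on — no node blocks this path, so it is active.
Path 4: U2 → U6 ← U3
  U6 is a collider and U6 is conditioned on, which opens it — no node blocks this path, so it is active.
Because an active path exists, U2 and U3 are not d-separated.

No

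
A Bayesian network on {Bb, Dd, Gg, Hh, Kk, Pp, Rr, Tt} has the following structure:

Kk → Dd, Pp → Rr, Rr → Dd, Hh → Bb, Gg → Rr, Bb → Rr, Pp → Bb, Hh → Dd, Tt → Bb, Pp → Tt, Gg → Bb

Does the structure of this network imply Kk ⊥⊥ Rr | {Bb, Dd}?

Enumerating the 5 paths from Kk to Rr and testing each for blocking by {Bb, Dd}:
Path 1: Kk → Dd ← Hh → Bb → Rr
  Bb is a chain here and Bb is conditioned on, so the path is blocked at Bb.
Path 2: Kk → Dd ← Hh → Bb ← Tt ← Pp → Rr
  Dd is a collider and Dd is conditioned on, which opens it; Hh is a fork and Hh is not conditioned on; Bb is a collider and Bb is conditioned on, which opens it; Tt is a chain and Tt is not conditioned on; Pp is a fork and Pp is not conditioned on — no node blocks this path, so it is active.
Path 3: Kk → Dd ← Hh → Bb ← Gg → Rr
  Dd is a collider and Dd is conditioned on, which opens it; Hh is a fork and Hh is not conditioned on; Bb is a collider and Bb is conditioned on, which opens it; Gg is a fork and Gg is not conditioned on — no node blocks this path, so it is active.
Path 4: Kk → Dd ← Hh → Bb ← Pp → Rr
  Dd is a collider and Dd is conditioned on, which opens it; Hh is a fork and Hh is not conditioned on; Bb is a collider and Bb is conditioned on, which opens it; Pp is a fork and Pp is not conditioned on — no node blocks this path, so it is active.
Path 5: Kk → Dd ← Rr
  Dd is a collider and Dd is conditioned on, which opens it — no node blocks this path, so it is active.
Since the path Kk → Dd ← Hh → Bb ← Tt ← Pp → Rr is active, Kk and Rr are not d-separated given {Bb, Dd}.

No — Kk and Rr are not d-separated given {Bb, Dd}.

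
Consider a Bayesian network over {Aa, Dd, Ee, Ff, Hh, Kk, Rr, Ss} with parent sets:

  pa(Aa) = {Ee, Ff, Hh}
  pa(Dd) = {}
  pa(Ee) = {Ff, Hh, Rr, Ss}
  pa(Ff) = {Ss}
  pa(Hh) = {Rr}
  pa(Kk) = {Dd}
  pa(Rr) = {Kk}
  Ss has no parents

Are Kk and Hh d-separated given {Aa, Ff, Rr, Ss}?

Enumerating the 5 paths from Kk to Hh and testing each for blocking by {Aa, Ff, Rr, Ss}:
  1. Kk → Rr → Ee ← Ff → Aa ← Hh — Rr:chain[blocks]; Ee:collider[open]; Ff:fork[blocks]; Aa:collider[open] ⇒ blocked
  2. Kk → Rr → Ee → Aa ← Hh — Rr:chain[blocks]; Ee:chain[open]; Aa:collider[open] ⇒ blocked
  3. Kk → Rr → Ee ← Ss → Ff → Aa ← Hh — Rr:chain[blocks]; Ee:collider[open]; Ss:fork[blocks]; Ff:chain[blocks]; Aa:collider[open] ⇒ blocked
  4. Kk → Rr → Ee ← Hh — Rr:chain[blocks]; Ee:collider[open] ⇒ blocked
  5. Kk → Rr → Hh — Rr:chain[blocks] ⇒ blocked
All paths are blocked; Kk ⊥ Hh | {Aa, Ff, Rr, Ss} holds.

Yes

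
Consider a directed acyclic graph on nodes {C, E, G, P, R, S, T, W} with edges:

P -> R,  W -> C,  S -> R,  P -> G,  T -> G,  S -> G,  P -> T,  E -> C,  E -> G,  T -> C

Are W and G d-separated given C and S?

We examine all 4 paths between W and G:
  1. W → C ← E → G — C:collider[open]; E:fork[open] ⇒ active
  2. W → C ← T → G — C:collider[open]; T:fork[open] ⇒ active
  3. W → C ← T ← P → G — C:collider[open]; T:chain[open]; P:fork[open] ⇒ active
  4. W → C ← T ← P → R ← S → G — C:collider[open]; T:chain[open]; P:fork[open]; R:collider[blocks]; S:fork[blocks] ⇒ blocked
Since the path W → C ← E → G is active, W and G are not d-separated given {C, S}.

No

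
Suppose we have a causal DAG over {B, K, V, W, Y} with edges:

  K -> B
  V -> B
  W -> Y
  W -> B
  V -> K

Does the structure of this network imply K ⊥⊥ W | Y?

There are 2 undirected paths between K and W; checking each against the conditioning set {Y}:
  1. K → B ← W — B:collider[blocks] ⇒ blocked
  2. K ← V → B ← W — V:fork[open]; B:collider[blocks] ⇒ blocked
Since every path is blocked, d-separation holds.

Yes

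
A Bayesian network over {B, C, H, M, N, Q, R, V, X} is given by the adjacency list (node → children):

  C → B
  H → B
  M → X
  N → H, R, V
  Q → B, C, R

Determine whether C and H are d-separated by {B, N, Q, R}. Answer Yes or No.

There are 4 undirected paths between C and H; checking each against the conditioning set {B, N, Q, R}:
  1. C ← Q → R ← N → H — Q:fork[blocks]; R:collider[open]; N:fork[blocks] ⇒ blocked
  2. C ← Q → B ← H — Q:fork[blocks]; B:collider[open] ⇒ blocked
  3. C → B ← Q → R ← N → H — B:collider[open]; Q:fork[blocks]; R:collider[open]; N:fork[blocks] ⇒ blocked
  4. C → B ← H — B:collider[open] ⇒ active
Because an active path exists, C and H are not d-separated.

No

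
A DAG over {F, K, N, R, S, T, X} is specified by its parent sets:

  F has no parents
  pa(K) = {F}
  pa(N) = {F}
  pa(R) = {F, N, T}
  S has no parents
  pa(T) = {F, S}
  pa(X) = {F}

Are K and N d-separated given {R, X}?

No — K and N are not d-separated given {R, X}.

We examine all 3 paths between K and N:
  1. K ← F → T → R ← N — F:fork[open]; T:chain[open]; R:collider[open] ⇒ active
  2. K ← F → R ← N — F:fork[open]; R:collider[open] ⇒ active
  3. K ← F → N — F:fork[open] ⇒ active
At least one path is unblocked, so d-separation fails.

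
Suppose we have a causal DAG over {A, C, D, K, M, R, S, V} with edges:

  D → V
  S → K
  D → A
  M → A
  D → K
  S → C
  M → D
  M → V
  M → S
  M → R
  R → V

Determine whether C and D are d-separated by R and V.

There are 5 undirected paths between C and D; checking each against the conditioning set {R, V}:
Path 1: C ← S ← M → R → V ← D
  R is a chain here and R is conditioned on, so the path is blocked at R.
Path 2: C ← S ← M → D
  S is a chain and S is not conditioned on; M is a fork and M is not conditioned on — no node blocks this path, so it is active.
Path 3: C ← S ← M → A ← D
  A is a collider here and neither A nor any of its descendants is conditioned on, so the collider stays closed — the path is blocked at A.
Path 4: C ← S ← M → V ← D
  S is a chain and S is not conditioned on; M is a fork and M is not conditioned on; V is a collider and V is conditioned on, which opens it — no node blocks this path, so it is active.
Path 5: C ← S → K ← D
  K is a collider here and neither K nor any of its descendants is conditioned on, so the collider stays closed — the path is blocked at K.
Because an active path exists, C and D are not d-separated.

No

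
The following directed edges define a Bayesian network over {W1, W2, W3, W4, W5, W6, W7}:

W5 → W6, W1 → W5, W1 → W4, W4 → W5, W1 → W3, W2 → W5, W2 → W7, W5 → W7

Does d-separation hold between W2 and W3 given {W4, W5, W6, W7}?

There are 4 undirected paths between W2 and W3; checking each against the conditioning set {W4, W5, W6, W7}:
  1. W2 → W5 ← W4 ← W1 → W3 — W5:collider[open]; W4:chain[blocks]; W1:fork[open] ⇒ blocked
  2. W2 → W5 ← W1 → W3 — W5:collider[open]; W1:fork[open] ⇒ active
  3. W2 → W7 ← W5 ← W4 ← W1 → W3 — W7:collider[open]; W5:chain[blocks]; W4:chain[blocks]; W1:fork[open] ⇒ blocked
  4. W2 → W7 ← W5 ← W1 → W3 — W7:collider[open]; W5:chain[blocks]; W1:fork[open] ⇒ blocked
Because an active path exists, W2 and W3 are not d-separated.

No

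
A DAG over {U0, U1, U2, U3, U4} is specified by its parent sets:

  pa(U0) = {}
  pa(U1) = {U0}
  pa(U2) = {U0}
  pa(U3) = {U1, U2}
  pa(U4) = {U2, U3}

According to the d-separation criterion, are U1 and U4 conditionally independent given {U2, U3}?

Yes — U1 and U4 are d-separated given {U2, U3}.

4 paths connect U1 and U4; each must be blocked for d-separation to hold:
Path 1: U1 → U3 → U4
  U3 is a chain here and U3 is conditioned on, so the path is blocked at U3.
Path 2: U1 → U3 ← U2 → U4
  U2 is a fork here and U2 is conditioned on, so the path is blocked at U2.
Path 3: U1 ← U0 → U2 → U4
  U2 is a chain here and U2 is conditioned on, so the path is blocked at U2.
Path 4: U1 ← U0 → U2 → U3 → U4
  U2 is a chain here and U2 is conditioned on, so the path is blocked at U2.
All paths are blocked; U1 ⊥ U4 | {U2, U3} holds.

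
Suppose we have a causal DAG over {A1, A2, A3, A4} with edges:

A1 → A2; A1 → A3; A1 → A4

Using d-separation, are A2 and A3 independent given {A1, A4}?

Yes

There is one path between A2 and A3:
Path 1: A2 ← A1 → A3
  A1 is a fork here and A1 is conditioned on, so the path is blocked at A1.
All paths are blocked; A2 ⊥ A3 | {A1, A4} holds.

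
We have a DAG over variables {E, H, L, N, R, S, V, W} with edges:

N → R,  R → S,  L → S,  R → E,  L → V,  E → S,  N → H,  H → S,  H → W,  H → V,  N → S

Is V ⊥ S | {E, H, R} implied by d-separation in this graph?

No

5 paths connect V and S; each must be blocked for d-separation to hold:
Path 1: V ← L → S
  L is a fork and L is not conditioned on — no node blocks this path, so it is active.
Path 2: V ← H ← N → R → E → S
  H is a chain here and H is conditioned on, so the path is blocked at H.
Path 3: V ← H ← N → R → S
  H is a chain here and H is conditioned on, so the path is blocked at H.
Path 4: V ← H ← N → S
  H is a chain here and H is conditioned on, so the path is blocked at H.
Path 5: V ← H → S
  H is a fork here and H is conditioned on, so the path is blocked at H.
Because an active path exists, V and S are not d-separated.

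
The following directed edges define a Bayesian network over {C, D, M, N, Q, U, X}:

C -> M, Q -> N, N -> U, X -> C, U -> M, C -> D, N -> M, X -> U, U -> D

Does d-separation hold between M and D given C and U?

We examine all 6 paths between M and D:
Path 1: M ← C ← X → U → D
  C is a chain here and C is conditioned on, so the path is blocked at C.
Path 2: M ← C → D
  C is a fork here and C is conditioned on, so the path is blocked at C.
Path 3: M ← N → U ← X → C → D
  C is a chain here and C is conditioned on, so the path is blocked at C.
Path 4: M ← N → U → D
  U is a chain here and U is conditioned on, so the path is blocked at U.
Path 5: M ← U ← X → C → D
  U is a chain here and U is conditioned on, so the path is blocked at U.
Path 6: M ← U → D
  U is a fork here and U is conditioned on, so the path is blocked at U.
Since every path is blocked, d-separation holds.

Yes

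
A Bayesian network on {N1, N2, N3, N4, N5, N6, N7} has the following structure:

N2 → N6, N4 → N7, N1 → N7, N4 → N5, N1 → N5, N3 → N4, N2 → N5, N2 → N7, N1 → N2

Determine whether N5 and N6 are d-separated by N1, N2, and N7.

There are 5 undirected paths between N5 and N6; checking each against the conditioning set {N1, N2, N7}:
Path 1: N5 ← N1 → N2 → N6
  N1 is a fork here and N1 is conditioned on, so the path is blocked at N1.
Path 2: N5 ← N1 → N7 ← N2 → N6
  N1 is a fork here and N1 is conditioned on, so the path is blocked at N1.
Path 3: N5 ← N2 → N6
  N2 is a fork here and N2 is conditioned on, so the path is blocked at N2.
Path 4: N5 ← N4 → N7 ← N1 → N2 → N6
  N1 is a fork here and N1 is conditioned on, so the path is blocked at N1.
Path 5: N5 ← N4 → N7 ← N2 → N6
  N2 is a fork here and N2 is conditioned on, so the path is blocked at N2.
Since every path is blocked, d-separation holds.

Yes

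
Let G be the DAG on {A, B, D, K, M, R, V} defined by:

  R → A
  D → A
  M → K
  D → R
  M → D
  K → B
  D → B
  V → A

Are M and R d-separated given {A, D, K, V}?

Yes — M and R are d-separated given {A, D, K, V}.

We examine all 4 paths between M and R:
Path 1: M → D → R
  D is a chain here and D is conditioned on, so the path is blocked at D.
Path 2: M → D → A ← R
  D is a chain here and D is conditioned on, so the path is blocked at D.
Path 3: M → K → B ← D → R
  K is a chain here and K is conditioned on, so the path is blocked at K.
Path 4: M → K → B ← D → A ← R
  K is a chain here and K is conditioned on, so the path is blocked at K.
All paths are blocked; M ⊥ R | {A, D, K, V} holds.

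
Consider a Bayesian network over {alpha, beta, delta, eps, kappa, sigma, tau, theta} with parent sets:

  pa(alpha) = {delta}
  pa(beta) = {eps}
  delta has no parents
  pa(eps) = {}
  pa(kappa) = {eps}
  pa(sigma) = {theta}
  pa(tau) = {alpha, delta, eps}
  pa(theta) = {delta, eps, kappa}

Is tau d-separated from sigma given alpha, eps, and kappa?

No

There are 4 undirected paths between tau and sigma; checking each against the conditioning set {alpha, eps, kappa}:
Path 1: tau ← alpha ← delta → theta → sigma
  alpha is a chain here and alpha is conditioned on, so the path is blocked at alpha.
Path 2: tau ← eps → kappa → theta → sigma
  eps is a fork here and eps is conditioned on, so the path is blocked at eps.
Path 3: tau ← eps → theta → sigma
  eps is a fork here and eps is conditioned on, so the path is blocked at eps.
Path 4: tau ← delta → theta → sigma
  delta is a fork and delta is not conditioned on; theta is a chain and theta is not conditioned on — no node blocks this path, so it is active.
Because an active path exists, tau and sigma are not d-separated.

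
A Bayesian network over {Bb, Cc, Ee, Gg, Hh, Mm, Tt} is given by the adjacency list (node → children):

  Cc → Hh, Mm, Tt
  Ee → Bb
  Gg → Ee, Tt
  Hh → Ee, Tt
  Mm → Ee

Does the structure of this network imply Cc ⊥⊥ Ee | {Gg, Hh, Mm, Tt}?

Yes — Cc and Ee are d-separated given {Gg, Hh, Mm, Tt}.

There are 5 undirected paths between Cc and Ee; checking each against the conditioning set {Gg, Hh, Mm, Tt}:
  1. Cc → Tt ← Gg → Ee — Tt:collider[open]; Gg:fork[blocks] ⇒ blocked
  2. Cc → Tt ← Hh → Ee — Tt:collider[open]; Hh:fork[blocks] ⇒ blocked
  3. Cc → Hh → Tt ← Gg → Ee — Hh:chain[blocks]; Tt:collider[open]; Gg:fork[blocks] ⇒ blocked
  4. Cc → Hh → Ee — Hh:chain[blocks] ⇒ blocked
  5. Cc → Mm → Ee — Mm:chain[blocks] ⇒ blocked
Since every path is blocked, d-separation holds.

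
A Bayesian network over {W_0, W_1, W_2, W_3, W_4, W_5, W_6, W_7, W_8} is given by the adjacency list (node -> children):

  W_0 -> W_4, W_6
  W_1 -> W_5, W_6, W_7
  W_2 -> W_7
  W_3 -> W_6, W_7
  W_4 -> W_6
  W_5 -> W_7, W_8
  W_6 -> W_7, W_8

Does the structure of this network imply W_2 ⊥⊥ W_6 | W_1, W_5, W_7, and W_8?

There are 6 undirected paths between W_2 and W_6; checking each against the conditioning set {W_1, W_5, W_7, W_8}:
Path 1: W_2 → W_7 ← W_1 → W_6
  W_1 is a fork here and W_1 is conditioned on, so the path is blocked at W_1.
Path 2: W_2 → W_7 ← W_1 → W_5 → W_8 ← W_6
  W_1 is a fork here and W_1 is conditioned on, so the path is blocked at W_1.
Path 3: W_2 → W_7 ← W_3 → W_6
  W_7 is a collider and W_7 is conditioned on, which opens it; W_3 is a fork and W_3 is not conditioned on — no node blocks this path, so it is active.
Path 4: W_2 → W_7 ← W_6
  W_7 is a collider and W_7 is conditioned on, which opens it — no node blocks this path, so it is active.
Path 5: W_2 → W_7 ← W_5 ← W_1 → W_6
  W_5 is a chain here and W_5 is conditioned on, so the path is blocked at W_5.
Path 6: W_2 → W_7 ← W_5 → W_8 ← W_6
  W_5 is a fork here and W_5 is conditioned on, so the path is blocked at W_5.
At least one path is unblocked, so d-separation fails.

No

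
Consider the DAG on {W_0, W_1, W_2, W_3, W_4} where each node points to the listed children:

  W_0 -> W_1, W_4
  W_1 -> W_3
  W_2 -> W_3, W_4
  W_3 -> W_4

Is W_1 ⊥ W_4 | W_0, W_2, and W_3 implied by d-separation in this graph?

We examine all 3 paths between W_1 and W_4:
  1. W_1 → W_3 ← W_2 → W_4 — W_3:collider[open]; W_2:fork[blocks] ⇒ blocked
  2. W_1 → W_3 → W_4 — W_3:chain[blocks] ⇒ blocked
  3. W_1 ← W_0 → W_4 — W_0:fork[blocks] ⇒ blocked
Every path is blocked, so W_1 and W_4 are d-separated given {W_0, W_2, W_3}.

Yes — W_1 and W_4 are d-separated given {W_0, W_2, W_3}.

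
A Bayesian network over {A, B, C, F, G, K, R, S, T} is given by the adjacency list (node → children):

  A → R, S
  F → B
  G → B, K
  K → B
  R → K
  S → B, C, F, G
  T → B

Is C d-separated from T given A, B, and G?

Enumerating the 6 paths from C to T and testing each for blocking by {A, B, G}:
  1. C ← S → F → B ← T — S:fork[open]; F:chain[open]; B:collider[open] ⇒ active
  2. C ← S → B ← T — S:fork[open]; B:collider[open] ⇒ active
  3. C ← S → G → K → B ← T — S:fork[open]; G:chain[blocks]; K:chain[open]; B:collider[open] ⇒ blocked
  4. C ← S → G → B ← T — S:fork[open]; G:chain[blocks]; B:collider[open] ⇒ blocked
  5. C ← S ← A → R → K → B ← T — S:chain[open]; A:fork[blocks]; R:chain[open]; K:chain[open]; B:collider[open] ⇒ blocked
  6. C ← S ← A → R → K ← G → B ← T — S:chain[open]; A:fork[blocks]; R:chain[open]; K:collider[open]; G:fork[blocks]; B:collider[open] ⇒ blocked
Because an active path exists, C and T are not d-separated.

No — C and T are not d-separated given {A, B, G}.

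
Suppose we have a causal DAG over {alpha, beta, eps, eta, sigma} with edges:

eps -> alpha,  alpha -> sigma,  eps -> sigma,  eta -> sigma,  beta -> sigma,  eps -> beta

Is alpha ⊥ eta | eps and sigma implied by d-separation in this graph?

Enumerating the 3 paths from alpha to eta and testing each for blocking by {eps, sigma}:
Path 1: alpha → sigma ← eta
  sigma is a collider and sigma is conditioned on, which opens it — no node blocks this path, so it is active.
Path 2: alpha ← eps → beta → sigma ← eta
  eps is a fork here and eps is conditioned on, so the path is blocked at eps.
Path 3: alpha ← eps → sigma ← eta
  eps is a fork here and eps is conditioned on, so the path is blocked at eps.
Since the path alpha → sigma ← eta is active, alpha and eta are not d-separated given {eps, sigma}.

No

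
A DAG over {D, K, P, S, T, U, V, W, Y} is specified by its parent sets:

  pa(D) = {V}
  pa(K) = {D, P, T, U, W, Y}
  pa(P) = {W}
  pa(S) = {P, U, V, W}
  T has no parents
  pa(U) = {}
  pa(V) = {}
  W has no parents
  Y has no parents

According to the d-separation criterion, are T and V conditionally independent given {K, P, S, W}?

There are 6 undirected paths between T and V; checking each against the conditioning set {K, P, S, W}:
Path 1: T → K ← D ← V
  K is a collider and K is conditioned on, which opens it; D is a chain and D is not conditioned on — no node blocks this path, so it is active.
Path 2: T → K ← P ← W → S ← V
  P is a chain here and P is conditioned on, so the path is blocked at P.
Path 3: T → K ← P → S ← V
  P is a fork here and P is conditioned on, so the path is blocked at P.
Path 4: T → K ← W → P → S ← V
  W is a fork here and W is conditioned on, so the path is blocked at W.
Path 5: T → K ← W → S ← V
  W is a fork here and W is conditioned on, so the path is blocked at W.
Path 6: T → K ← U → S ← V
  K is a collider and K is conditioned on, which opens it; U is a fork and U is not conditioned on; S is a collider and S is conditioned on, which opens it — no node blocks this path, so it is active.
Since the path T → K ← D ← V is active, T and V are not d-separated given {K, P, S, W}.

No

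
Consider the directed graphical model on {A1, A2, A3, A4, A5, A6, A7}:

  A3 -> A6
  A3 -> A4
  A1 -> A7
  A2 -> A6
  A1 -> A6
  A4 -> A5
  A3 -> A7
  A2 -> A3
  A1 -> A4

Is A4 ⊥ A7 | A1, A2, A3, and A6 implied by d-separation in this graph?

6 paths connect A4 and A7; each must be blocked for d-separation to hold:
  1. A4 ← A1 → A7 — A1:fork[blocks] ⇒ blocked
  2. A4 ← A1 → A6 ← A3 → A7 — A1:fork[blocks]; A6:collider[open]; A3:fork[blocks] ⇒ blocked
  3. A4 ← A1 → A6 ← A2 → A3 → A7 — A1:fork[blocks]; A6:collider[open]; A2:fork[blocks]; A3:chain[blocks] ⇒ blocked
  4. A4 ← A3 → A7 — A3:fork[blocks] ⇒ blocked
  5. A4 ← A3 → A6 ← A1 → A7 — A3:fork[blocks]; A6:collider[open]; A1:fork[blocks] ⇒ blocked
  6. A4 ← A3 ← A2 → A6 ← A1 → A7 — A3:chain[blocks]; A2:fork[blocks]; A6:collider[open]; A1:fork[blocks] ⇒ blocked
Since every path is blocked, d-separation holds.

Yes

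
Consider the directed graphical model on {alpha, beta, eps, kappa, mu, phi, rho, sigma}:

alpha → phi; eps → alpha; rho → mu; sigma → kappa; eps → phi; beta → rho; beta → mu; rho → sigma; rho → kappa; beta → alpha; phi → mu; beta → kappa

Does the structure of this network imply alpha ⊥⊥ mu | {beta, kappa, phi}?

We examine all 6 paths between alpha and mu:
Path 1: alpha ← beta → kappa ← rho → mu
  beta is a fork here and beta is conditioned on, so the path is blocked at beta.
Path 2: alpha ← beta → kappa ← sigma ← rho → mu
  beta is a fork here and beta is conditioned on, so the path is blocked at beta.
Path 3: alpha ← beta → rho → mu
  beta is a fork here and beta is conditioned on, so the path is blocked at beta.
Path 4: alpha ← beta → mu
  beta is a fork here and beta is conditioned on, so the path is blocked at beta.
Path 5: alpha ← eps → phi → mu
  phi is a chain here and phi is conditioned on, so the path is blocked at phi.
Path 6: alpha → phi → mu
  phi is a chain here and phi is conditioned on, so the path is blocked at phi.
Every path is blocked, so alpha and mu are d-separated given {beta, kappa, phi}.

Yes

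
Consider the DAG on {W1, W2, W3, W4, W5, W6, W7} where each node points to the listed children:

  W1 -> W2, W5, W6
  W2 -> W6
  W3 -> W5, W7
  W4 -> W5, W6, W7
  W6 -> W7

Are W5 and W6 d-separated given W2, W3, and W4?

We examine all 6 paths between W5 and W6:
Path 1: W5 ← W4 → W7 ← W6
  W4 is a fork here and W4 is conditioned on, so the path is blocked at W4.
Path 2: W5 ← W4 → W6
  W4 is a fork here and W4 is conditioned on, so the path is blocked at W4.
Path 3: W5 ← W3 → W7 ← W4 → W6
  W3 is a fork here and W3 is conditioned on, so the path is blocked at W3.
Path 4: W5 ← W3 → W7 ← W6
  W3 is a fork here and W3 is conditioned on, so the path is blocked at W3.
Path 5: W5 ← W1 → W2 → W6
  W2 is a chain here and W2 is conditioned on, so the path is blocked at W2.
Path 6: W5 ← W1 → W6
  W1 is a fork and W1 is not conditioned on — no node blocks this path, so it is active.
At least one path is unblocked, so d-separation fails.

No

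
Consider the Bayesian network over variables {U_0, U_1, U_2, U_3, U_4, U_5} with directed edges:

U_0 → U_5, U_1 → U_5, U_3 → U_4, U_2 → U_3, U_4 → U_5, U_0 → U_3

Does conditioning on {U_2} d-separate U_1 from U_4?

Yes

2 paths connect U_1 and U_4; each must be blocked for d-separation to hold:
  1. U_1 → U_5 ← U_4 — U_5:collider[blocks] ⇒ blocked
  2. U_1 → U_5 ← U_0 → U_3 → U_4 — U_5:collider[blocks]; U_0:fork[open]; U_3:chain[open] ⇒ blocked
Since every path is blocked, d-separation holds.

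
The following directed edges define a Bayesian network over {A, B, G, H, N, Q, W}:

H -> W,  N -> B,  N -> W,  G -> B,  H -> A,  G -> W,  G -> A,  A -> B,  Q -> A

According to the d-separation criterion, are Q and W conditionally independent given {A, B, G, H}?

Yes

Enumerating the 5 paths from Q to W and testing each for blocking by {A, B, G, H}:
Path 1: Q → A → B ← N → W
  A is a chain here and A is conditioned on, so the path is blocked at A.
Path 2: Q → A → B ← G → W
  A is a chain here and A is conditioned on, so the path is blocked at A.
Path 3: Q → A ← H → W
  H is a fork here and H is conditioned on, so the path is blocked at H.
Path 4: Q → A ← G → W
  G is a fork here and G is conditioned on, so the path is blocked at G.
Path 5: Q → A ← G → B ← N → W
  G is a fork here and G is conditioned on, so the path is blocked at G.
Every path is blocked, so Q and W are d-separated given {A, B, G, H}.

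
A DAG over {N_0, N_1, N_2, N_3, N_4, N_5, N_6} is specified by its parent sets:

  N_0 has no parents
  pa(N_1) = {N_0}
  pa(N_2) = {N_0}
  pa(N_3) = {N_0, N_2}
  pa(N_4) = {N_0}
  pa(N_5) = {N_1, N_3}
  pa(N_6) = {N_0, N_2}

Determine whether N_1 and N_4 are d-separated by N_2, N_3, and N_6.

4 paths connect N_1 and N_4; each must be blocked for d-separation to hold:
  1. N_1 → N_5 ← N_3 ← N_0 → N_4 — N_5:collider[blocks]; N_3:chain[blocks]; N_0:fork[open] ⇒ blocked
  2. N_1 → N_5 ← N_3 ← N_2 → N_6 ← N_0 → N_4 — N_5:collider[blocks]; N_3:chain[blocks]; N_2:fork[blocks]; N_6:collider[open]; N_0:fork[open] ⇒ blocked
  3. N_1 → N_5 ← N_3 ← N_2 ← N_0 → N_4 — N_5:collider[blocks]; N_3:chain[blocks]; N_2:chain[blocks]; N_0:fork[open] ⇒ blocked
  4. N_1 ← N_0 → N_4 — N_0:fork[open] ⇒ active
Because an active path exists, N_1 and N_4 are not d-separated.

No — N_1 and N_4 are not d-separated given {N_2, N_3, N_6}.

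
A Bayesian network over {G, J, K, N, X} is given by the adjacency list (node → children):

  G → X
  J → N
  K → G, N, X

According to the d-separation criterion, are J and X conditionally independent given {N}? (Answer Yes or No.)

No

Enumerating the 2 paths from J to X and testing each for blocking by {N}:
Path 1: J → N ← K → G → X
  N is a collider and N is conditioned on, which opens it; K is a fork and K is not conditioned on; G is a chain and G is not conditioned on — no node blocks this path, so it is active.
Path 2: J → N ← K → X
  N is a collider and N is conditioned on, which opens it; K is a fork and K is not conditioned on — no node blocks this path, so it is active.
Since the path J → N ← K → G → X is active, J and X are not d-separated given {N}.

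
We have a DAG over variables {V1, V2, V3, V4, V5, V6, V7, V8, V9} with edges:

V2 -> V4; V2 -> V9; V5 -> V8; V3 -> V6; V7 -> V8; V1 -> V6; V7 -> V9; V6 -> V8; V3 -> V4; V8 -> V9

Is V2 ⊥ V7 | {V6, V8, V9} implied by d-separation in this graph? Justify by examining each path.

We examine all 4 paths between V2 and V7:
Path 1: V2 → V4 ← V3 → V6 → V8 → V9 ← V7
  V4 is a collider here and neither V4 nor any of its descendants is conditioned on, so the collider stays closed — the path is blocked at V4.
Path 2: V2 → V4 ← V3 → V6 → V8 ← V7
  V4 is a collider here and neither V4 nor any of its descendants is conditioned on, so the collider stays closed — the path is blocked at V4.
Path 3: V2 → V9 ← V8 ← V7
  V8 is a chain here and V8 is conditioned on, so the path is blocked at V8.
Path 4: V2 → V9 ← V7
  V9 is a collider and V9 is conditioned on, which opens it — no node blocks this path, so it is active.
Since the path V2 → V9 ← V7 is active, V2 and V7 are not d-separated given {V6, V8, V9}.

No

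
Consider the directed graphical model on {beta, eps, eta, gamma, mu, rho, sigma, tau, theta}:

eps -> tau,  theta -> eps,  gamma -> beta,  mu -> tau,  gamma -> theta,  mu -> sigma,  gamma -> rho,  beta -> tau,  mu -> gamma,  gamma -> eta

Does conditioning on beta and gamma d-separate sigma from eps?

We examine all 4 paths between sigma and eps:
  1. sigma ← mu → gamma → beta → tau ← eps — mu:fork[open]; gamma:chain[blocks]; beta:chain[blocks]; tau:collider[blocks] ⇒ blocked
  2. sigma ← mu → gamma → theta → eps — mu:fork[open]; gamma:chain[blocks]; theta:chain[open] ⇒ blocked
  3. sigma ← mu → tau ← beta ← gamma → theta → eps — mu:fork[open]; tau:collider[blocks]; beta:chain[blocks]; gamma:fork[blocks]; theta:chain[open] ⇒ blocked
  4. sigma ← mu → tau ← eps — mu:fork[open]; tau:collider[blocks] ⇒ blocked
Every path is blocked, so sigma and eps are d-separated given {beta, gamma}.

Yes — sigma and eps are d-separated given {beta, gamma}.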